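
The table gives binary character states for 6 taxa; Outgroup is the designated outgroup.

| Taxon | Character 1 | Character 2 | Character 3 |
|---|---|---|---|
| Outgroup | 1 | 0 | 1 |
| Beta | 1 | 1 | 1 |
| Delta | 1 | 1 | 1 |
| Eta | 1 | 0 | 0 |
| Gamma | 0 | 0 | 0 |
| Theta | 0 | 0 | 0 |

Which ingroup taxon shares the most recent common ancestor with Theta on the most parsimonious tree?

Gamma

Character polarity is set by the outgroup: the derived state is whichever differs from the outgroup's state, so for Character 1, Character 3 the derived state is '0', and for the remaining characters it is '1'.
Only Gamma and Theta show the derived state '0' for Character 1, supporting them as a clade.
Character 2 (derived state '1') is shared by Beta and Delta — a synapomorphy uniting that clade.
Character 3: derived state '0' in Eta, Gamma, and Theta only — synapomorphy for {Eta, Gamma, Theta}.
Most parsimonious ingroup topology: ((Beta,Delta),(Eta,(Gamma,Theta))).
Theta and Gamma form a cherry on this tree, so they are sister taxa.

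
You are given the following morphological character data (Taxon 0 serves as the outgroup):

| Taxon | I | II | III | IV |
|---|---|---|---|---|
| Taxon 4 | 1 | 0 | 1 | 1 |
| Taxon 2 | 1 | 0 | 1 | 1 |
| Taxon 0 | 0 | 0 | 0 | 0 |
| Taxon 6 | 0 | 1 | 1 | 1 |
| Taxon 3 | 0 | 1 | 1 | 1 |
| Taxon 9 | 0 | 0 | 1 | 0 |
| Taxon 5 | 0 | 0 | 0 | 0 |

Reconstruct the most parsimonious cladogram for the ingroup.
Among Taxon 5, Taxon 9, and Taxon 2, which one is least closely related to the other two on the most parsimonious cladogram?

Taxon 5

The outgroup has state '0' for every character, so '1' is the derived state throughout.
I (derived state '1') is shared by Taxon 2 and Taxon 4 — a synapomorphy uniting that clade.
II (derived state '1') is shared by Taxon 3 and Taxon 6 — a synapomorphy uniting that clade.
III: derived state '1' in Taxon 2, Taxon 3, Taxon 4, Taxon 6, and Taxon 9 only — synapomorphy for {Taxon 2, Taxon 3, Taxon 4, Taxon 6, Taxon 9}.
IV: derived state '1' in Taxon 2, Taxon 3, Taxon 4, and Taxon 6 only — synapomorphy for {Taxon 2, Taxon 3, Taxon 4, Taxon 6}.
Most parsimonious ingroup topology: (Taxon 5,(((Taxon 3,Taxon 6),(Taxon 2,Taxon 4)),Taxon 9)).
Taxon 9 and Taxon 2 share a more recent common ancestor with each other than either does with Taxon 5, so Taxon 5 is the least closely related of the three.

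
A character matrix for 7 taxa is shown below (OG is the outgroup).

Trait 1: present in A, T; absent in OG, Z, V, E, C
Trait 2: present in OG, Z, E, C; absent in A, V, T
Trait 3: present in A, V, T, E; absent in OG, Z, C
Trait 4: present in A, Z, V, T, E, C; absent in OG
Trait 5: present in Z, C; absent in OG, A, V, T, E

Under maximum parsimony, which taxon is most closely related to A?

T

Character polarity is set by the outgroup: the derived state is whichever differs from the outgroup's state, so for Trait 2 the derived state is 'absent', and for the remaining characters it is 'present'.
Trait 1 (derived state 'present') is shared by A and T — a synapomorphy uniting that clade.
Trait 2: derived state 'absent' in A, T, and V only — synapomorphy for {A, T, V}.
Trait 3 (derived state 'present') is shared by A, E, T, and V — a synapomorphy uniting that clade.
Trait 4 (derived state 'present') is shared by all ingroup taxa — unites the whole ingroup.
Only C and Z show the derived state 'present' for Trait 5, supporting them as a clade.
Most parsimonious ingroup topology: ((((A,T),V),E),(Z,C)).
A and T form a cherry on this tree, so they are sister taxa.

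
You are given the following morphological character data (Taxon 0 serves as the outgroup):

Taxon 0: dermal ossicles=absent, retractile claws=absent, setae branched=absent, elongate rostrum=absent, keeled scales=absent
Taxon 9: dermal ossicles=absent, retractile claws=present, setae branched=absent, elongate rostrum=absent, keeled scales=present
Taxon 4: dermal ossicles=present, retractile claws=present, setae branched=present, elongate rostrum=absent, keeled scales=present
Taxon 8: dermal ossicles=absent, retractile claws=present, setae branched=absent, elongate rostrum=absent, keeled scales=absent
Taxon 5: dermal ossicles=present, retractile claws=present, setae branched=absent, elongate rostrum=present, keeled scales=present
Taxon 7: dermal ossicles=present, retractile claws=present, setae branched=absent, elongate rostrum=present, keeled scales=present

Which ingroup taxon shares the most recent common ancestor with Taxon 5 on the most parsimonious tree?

The outgroup has state 'absent' for every character, so 'present' is the derived state throughout.
dermal ossicles: derived state 'present' in Taxon 4, Taxon 5, and Taxon 7 only — synapomorphy for {Taxon 4, Taxon 5, Taxon 7}.
All ingroup taxa share the derived state 'present' for retractile claws; it defines the ingroup but does not resolve relationships within it.
setae branched (derived state 'present') is unique to Taxon 4 (autapomorphy; uninformative for grouping).
elongate rostrum: derived state 'present' in Taxon 5 and Taxon 7 only — synapomorphy for {Taxon 5, Taxon 7}.
Only Taxon 4, Taxon 5, Taxon 7, and Taxon 9 show the derived state 'present' for keeled scales, supporting them as a clade.
Most parsimonious ingroup topology: ((Taxon 9,(Taxon 4,(Taxon 5,Taxon 7))),Taxon 8).
Taxon 5 and Taxon 7 form a cherry on this tree, so they are sister taxa.

Taxon 7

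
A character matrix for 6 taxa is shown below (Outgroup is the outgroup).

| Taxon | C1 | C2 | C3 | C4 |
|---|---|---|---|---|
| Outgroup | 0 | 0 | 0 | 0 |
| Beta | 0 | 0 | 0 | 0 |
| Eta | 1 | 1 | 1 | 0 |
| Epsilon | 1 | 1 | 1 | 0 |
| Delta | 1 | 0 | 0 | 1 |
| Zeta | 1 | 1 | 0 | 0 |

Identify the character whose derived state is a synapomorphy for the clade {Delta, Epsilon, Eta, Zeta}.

The outgroup has state '0' for every character, so '1' is the derived state throughout.
C1 (derived state '1') is shared by Delta, Epsilon, Eta, and Zeta — a synapomorphy uniting that clade.
Only Epsilon, Eta, and Zeta show the derived state '1' for C2, supporting them as a clade.
Only Epsilon and Eta show the derived state '1' for C3, supporting them as a clade.
C4: derived state '1' in Delta only — an autapomorphy, so it tells us nothing about relationships among taxa.
Most parsimonious ingroup topology: (Beta,(((Eta,Epsilon),Zeta),Delta)).
The clade {Delta, Epsilon, Eta, Zeta} is supported by C1: its derived state '1' occurs in exactly those taxa and in no other taxon (including the outgroup).

C1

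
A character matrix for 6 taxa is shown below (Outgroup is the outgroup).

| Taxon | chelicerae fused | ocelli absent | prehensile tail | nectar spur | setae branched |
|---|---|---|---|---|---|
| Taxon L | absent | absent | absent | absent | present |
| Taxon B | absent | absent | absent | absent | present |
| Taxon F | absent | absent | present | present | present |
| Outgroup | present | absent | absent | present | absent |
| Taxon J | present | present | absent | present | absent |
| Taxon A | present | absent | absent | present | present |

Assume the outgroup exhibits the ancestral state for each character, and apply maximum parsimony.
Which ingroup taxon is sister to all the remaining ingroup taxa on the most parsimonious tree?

Taxon J

Character polarity is set by the outgroup: the derived state is whichever differs from the outgroup's state, so for chelicerae fused, nectar spur the derived state is 'absent', and for the remaining characters it is 'present'.
chelicerae fused (derived state 'absent') is shared by Taxon B, Taxon F, and Taxon L — a synapomorphy uniting that clade.
ocelli absent (derived state 'present') is unique to Taxon J (autapomorphy; uninformative for grouping).
prehensile tail (derived state 'present') is unique to Taxon F (autapomorphy; uninformative for grouping).
nectar spur: derived state 'absent' in Taxon B and Taxon L only — synapomorphy for {Taxon B, Taxon L}.
Only Taxon A, Taxon B, Taxon F, and Taxon L show the derived state 'present' for setae branched, supporting them as a clade.
Most parsimonious ingroup topology: ((Taxon A,((Taxon B,Taxon L),Taxon F)),Taxon J).
Taxon J is sister to the clade containing all other ingroup taxa, so it is the earliest-diverging (most basal) ingroup lineage.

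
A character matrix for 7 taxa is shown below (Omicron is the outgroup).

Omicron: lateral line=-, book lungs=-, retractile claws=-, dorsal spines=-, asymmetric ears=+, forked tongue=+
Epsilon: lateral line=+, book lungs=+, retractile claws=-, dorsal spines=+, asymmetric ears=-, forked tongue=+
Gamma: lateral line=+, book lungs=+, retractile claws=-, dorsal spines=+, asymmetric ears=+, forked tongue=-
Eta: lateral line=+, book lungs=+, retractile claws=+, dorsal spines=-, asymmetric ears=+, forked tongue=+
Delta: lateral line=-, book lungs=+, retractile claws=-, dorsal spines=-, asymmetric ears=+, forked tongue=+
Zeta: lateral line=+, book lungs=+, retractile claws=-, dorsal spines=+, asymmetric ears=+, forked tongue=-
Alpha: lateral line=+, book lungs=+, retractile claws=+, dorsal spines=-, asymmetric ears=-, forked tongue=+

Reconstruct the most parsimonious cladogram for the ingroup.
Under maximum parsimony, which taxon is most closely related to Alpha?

Character polarity is set by the outgroup: the derived state is whichever differs from the outgroup's state, so for asymmetric ears, forked tongue the derived state is '-', and for the remaining characters it is '+'.
Only Alpha, Epsilon, Eta, Gamma, and Zeta show the derived state '+' for lateral line, supporting them as a clade.
All ingroup taxa share the derived state '+' for book lungs; it defines the ingroup but does not resolve relationships within it.
retractile claws (derived state '+') is shared by Alpha and Eta — a synapomorphy uniting that clade.
dorsal spines (derived state '+') is shared by Epsilon, Gamma, and Zeta — a synapomorphy uniting that clade.
asymmetric ears groups Alpha and Epsilon, which is incompatible with the clades supported by the remaining characters; treating it as convergent (homoplasy) costs fewer steps than any alternative tree.
forked tongue: derived state '-' in Gamma and Zeta only — synapomorphy for {Gamma, Zeta}.
Most parsimonious ingroup topology: (((Epsilon,(Gamma,Zeta)),(Eta,Alpha)),Delta).
Alpha and Eta form a cherry on this tree, so they are sister taxa.

Eta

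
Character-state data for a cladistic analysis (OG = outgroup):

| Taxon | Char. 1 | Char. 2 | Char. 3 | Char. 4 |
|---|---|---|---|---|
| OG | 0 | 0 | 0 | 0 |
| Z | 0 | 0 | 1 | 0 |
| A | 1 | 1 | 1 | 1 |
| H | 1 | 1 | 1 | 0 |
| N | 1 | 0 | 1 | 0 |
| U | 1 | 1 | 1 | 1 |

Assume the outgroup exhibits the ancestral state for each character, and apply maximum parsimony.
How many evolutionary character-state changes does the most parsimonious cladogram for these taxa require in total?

The outgroup has state '0' for every character, so '1' is the derived state throughout.
Char. 1: derived state '1' in A, H, N, and U only — synapomorphy for {A, H, N, U}.
Char. 2 (derived state '1') is shared by A, H, and U — a synapomorphy uniting that clade.
Char. 3 (derived state '1') is shared by all ingroup taxa — unites the whole ingroup.
Char. 4: derived state '1' in A and U only — synapomorphy for {A, U}.
Most parsimonious ingroup topology: (Z,(((A,U),H),N)).
Changes per character on this tree: Char. 1: 1; Char. 2: 1; Char. 3: 1; Char. 4: 1.
Total = 4.

4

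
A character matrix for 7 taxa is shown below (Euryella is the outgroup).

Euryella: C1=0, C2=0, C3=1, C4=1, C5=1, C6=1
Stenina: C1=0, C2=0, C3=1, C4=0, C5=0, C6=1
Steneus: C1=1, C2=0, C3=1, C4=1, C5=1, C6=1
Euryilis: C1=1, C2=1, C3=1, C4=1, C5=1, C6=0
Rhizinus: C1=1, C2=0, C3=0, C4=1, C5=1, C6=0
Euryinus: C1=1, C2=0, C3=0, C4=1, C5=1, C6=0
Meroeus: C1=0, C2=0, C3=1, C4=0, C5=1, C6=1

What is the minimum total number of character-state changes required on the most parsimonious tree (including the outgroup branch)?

6

Character polarity is set by the outgroup: the derived state is whichever differs from the outgroup's state, so for C3, C4, C5, C6 the derived state is '0', and for the remaining characters it is '1'.
C1 (derived state '1') is shared by Euryilis, Euryinus, Rhizinus, and Steneus — a synapomorphy uniting that clade.
C2 (derived state '1') is unique to Euryilis (autapomorphy; uninformative for grouping).
C3 (derived state '0') is shared by Euryinus and Rhizinus — a synapomorphy uniting that clade.
C4 (derived state '0') is shared by Meroeus and Stenina — a synapomorphy uniting that clade.
C5 (derived state '0') is unique to Stenina (autapomorphy; uninformative for grouping).
C6 (derived state '0') is shared by Euryilis, Euryinus, and Rhizinus — a synapomorphy uniting that clade.
Most parsimonious ingroup topology: ((Stenina,Meroeus),(Steneus,(Euryilis,(Rhizinus,Euryinus)))).
Changes per character on this tree: C1: 1; C2: 1; C3: 1; C4: 1; C5: 1; C6: 1.
Total = 6.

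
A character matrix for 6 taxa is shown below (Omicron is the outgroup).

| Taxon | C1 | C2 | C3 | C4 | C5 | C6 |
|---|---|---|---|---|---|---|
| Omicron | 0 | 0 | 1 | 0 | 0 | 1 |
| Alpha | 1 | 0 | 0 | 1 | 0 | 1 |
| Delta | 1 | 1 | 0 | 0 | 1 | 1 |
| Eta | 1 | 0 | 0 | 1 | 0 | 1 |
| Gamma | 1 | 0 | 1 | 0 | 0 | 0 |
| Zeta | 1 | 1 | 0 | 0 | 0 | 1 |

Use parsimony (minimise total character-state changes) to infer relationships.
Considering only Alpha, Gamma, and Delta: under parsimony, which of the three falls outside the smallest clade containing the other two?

Character polarity is set by the outgroup: the derived state is whichever differs from the outgroup's state, so for C3, C6 the derived state is '0', and for the remaining characters it is '1'.
C1 (derived state '1') is shared by all ingroup taxa — unites the whole ingroup.
Only Delta and Zeta show the derived state '1' for C2, supporting them as a clade.
Only Alpha, Delta, Eta, and Zeta show the derived state '0' for C3, supporting them as a clade.
C4 (derived state '1') is shared by Alpha and Eta — a synapomorphy uniting that clade.
C5 (derived state '1') is unique to Delta (autapomorphy; uninformative for grouping).
C6: derived state '0' in Gamma only — an autapomorphy, so it tells us nothing about relationships among taxa.
Most parsimonious ingroup topology: (((Alpha,Eta),(Delta,Zeta)),Gamma).
Alpha and Delta share a more recent common ancestor with each other than either does with Gamma, so Gamma is the least closely related of the three.

Gamma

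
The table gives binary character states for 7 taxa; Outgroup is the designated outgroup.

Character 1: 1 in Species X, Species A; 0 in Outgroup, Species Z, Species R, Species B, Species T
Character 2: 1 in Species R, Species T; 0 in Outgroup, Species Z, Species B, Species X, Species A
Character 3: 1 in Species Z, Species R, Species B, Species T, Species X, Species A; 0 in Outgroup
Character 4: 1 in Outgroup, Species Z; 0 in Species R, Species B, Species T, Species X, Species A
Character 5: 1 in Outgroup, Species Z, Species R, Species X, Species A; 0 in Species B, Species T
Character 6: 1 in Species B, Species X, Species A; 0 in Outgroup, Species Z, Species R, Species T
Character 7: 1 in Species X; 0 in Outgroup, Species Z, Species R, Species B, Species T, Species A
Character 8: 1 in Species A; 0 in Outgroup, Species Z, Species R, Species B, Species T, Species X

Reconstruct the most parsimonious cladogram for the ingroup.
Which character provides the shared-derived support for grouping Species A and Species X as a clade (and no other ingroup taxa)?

Character 1

Character polarity is set by the outgroup: the derived state is whichever differs from the outgroup's state, so for Character 4, Character 5 the derived state is '0', and for the remaining characters it is '1'.
Character 1 (derived state '1') is shared by Species A and Species X — a synapomorphy uniting that clade.
Character 2 (derived state '1') is shared by Species R and Species T — a synapomorphy uniting that clade.
All ingroup taxa share the derived state '1' for Character 3; it defines the ingroup but does not resolve relationships within it.
Character 4: derived state '0' in Species A, Species B, Species R, Species T, and Species X only — synapomorphy for {Species A, Species B, Species R, Species T, Species X}.
Character 5 (state '0') occurs in Species B and Species T but conflicts with the nesting implied by the other characters — most parsimoniously interpreted as homoplasy.
Character 6 (derived state '1') is shared by Species A, Species B, and Species X — a synapomorphy uniting that clade.
Character 7: derived state '1' in Species X only — an autapomorphy, so it tells us nothing about relationships among taxa.
Character 8: derived state '1' in Species A only — an autapomorphy, so it tells us nothing about relationships among taxa.
Most parsimonious ingroup topology: (Species Z,((Species R,Species T),(Species B,(Species X,Species A)))).
The clade {Species A, Species X} is supported by Character 1: its derived state '1' occurs in exactly those taxa and in no other taxon (including the outgroup).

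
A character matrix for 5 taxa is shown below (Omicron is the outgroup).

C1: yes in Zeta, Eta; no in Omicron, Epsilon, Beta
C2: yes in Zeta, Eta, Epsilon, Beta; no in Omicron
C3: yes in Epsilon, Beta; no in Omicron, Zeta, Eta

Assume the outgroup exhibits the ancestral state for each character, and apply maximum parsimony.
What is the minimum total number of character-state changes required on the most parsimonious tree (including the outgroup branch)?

The outgroup has state 'no' for every character, so 'yes' is the derived state throughout.
Only Eta and Zeta show the derived state 'yes' for C1, supporting them as a clade.
C2 (derived state 'yes') is shared by all ingroup taxa — unites the whole ingroup.
C3 (derived state 'yes') is shared by Beta and Epsilon — a synapomorphy uniting that clade.
Most parsimonious ingroup topology: ((Zeta,Eta),(Epsilon,Beta)).
Changes per character on this tree: C1: 1; C2: 1; C3: 1.
Total = 3.

3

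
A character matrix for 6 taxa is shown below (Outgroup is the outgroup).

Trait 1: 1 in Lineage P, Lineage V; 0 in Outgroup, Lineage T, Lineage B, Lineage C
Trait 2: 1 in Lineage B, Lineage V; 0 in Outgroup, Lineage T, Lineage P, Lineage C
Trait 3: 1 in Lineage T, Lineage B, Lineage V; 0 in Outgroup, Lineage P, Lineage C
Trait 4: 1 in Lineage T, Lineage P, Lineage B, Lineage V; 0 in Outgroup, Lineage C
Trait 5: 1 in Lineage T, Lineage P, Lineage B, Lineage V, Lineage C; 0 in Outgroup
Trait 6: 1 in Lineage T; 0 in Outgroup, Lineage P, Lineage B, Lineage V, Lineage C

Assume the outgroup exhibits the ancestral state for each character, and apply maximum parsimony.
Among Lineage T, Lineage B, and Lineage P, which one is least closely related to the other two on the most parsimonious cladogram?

The outgroup has state '0' for every character, so '1' is the derived state throughout.
Trait 1 groups Lineage P and Lineage V, which is incompatible with the clades supported by the remaining characters; treating it as convergent (homoplasy) costs fewer steps than any alternative tree.
Only Lineage B and Lineage V show the derived state '1' for Trait 2, supporting them as a clade.
Only Lineage B, Lineage T, and Lineage V show the derived state '1' for Trait 3, supporting them as a clade.
Only Lineage B, Lineage P, Lineage T, and Lineage V show the derived state '1' for Trait 4, supporting them as a clade.
Trait 5 (derived state '1') is shared by all ingroup taxa — unites the whole ingroup.
Trait 6 (derived state '1') is unique to Lineage T (autapomorphy; uninformative for grouping).
Most parsimonious ingroup topology: (((Lineage T,(Lineage B,Lineage V)),Lineage P),Lineage C).
Lineage B and Lineage T share a more recent common ancestor with each other than either does with Lineage P, so Lineage P is the least closely related of the three.

Lineage P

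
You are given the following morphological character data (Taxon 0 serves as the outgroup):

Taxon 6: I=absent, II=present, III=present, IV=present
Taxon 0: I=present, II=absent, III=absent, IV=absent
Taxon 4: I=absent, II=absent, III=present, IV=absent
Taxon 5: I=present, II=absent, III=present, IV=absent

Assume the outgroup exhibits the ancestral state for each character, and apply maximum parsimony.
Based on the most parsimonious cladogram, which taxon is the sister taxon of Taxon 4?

Taxon 6

Character polarity is set by the outgroup: the derived state is whichever differs from the outgroup's state, so for I the derived state is 'absent', and for the remaining characters it is 'present'.
I: derived state 'absent' in Taxon 4 and Taxon 6 only — synapomorphy for {Taxon 4, Taxon 6}.
II: derived state 'present' in Taxon 6 only — an autapomorphy, so it tells us nothing about relationships among taxa.
III (derived state 'present') is shared by all ingroup taxa — unites the whole ingroup.
IV (derived state 'present') is unique to Taxon 6 (autapomorphy; uninformative for grouping).
Most parsimonious ingroup topology: (Taxon 5,(Taxon 4,Taxon 6)).
Taxon 4 and Taxon 6 form a cherry on this tree, so they are sister taxa.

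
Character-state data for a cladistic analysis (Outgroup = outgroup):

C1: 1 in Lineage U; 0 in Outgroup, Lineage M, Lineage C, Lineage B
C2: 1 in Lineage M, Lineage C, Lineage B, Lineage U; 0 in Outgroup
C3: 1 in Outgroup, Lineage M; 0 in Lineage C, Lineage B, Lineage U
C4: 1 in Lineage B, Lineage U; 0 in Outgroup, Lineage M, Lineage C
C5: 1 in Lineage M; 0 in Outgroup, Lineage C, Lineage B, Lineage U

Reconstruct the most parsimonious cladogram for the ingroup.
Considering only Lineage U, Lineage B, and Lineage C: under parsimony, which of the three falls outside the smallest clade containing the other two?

Lineage C

Character polarity is set by the outgroup: the derived state is whichever differs from the outgroup's state, so for C3 the derived state is '0', and for the remaining characters it is '1'.
C1 (derived state '1') is unique to Lineage U (autapomorphy; uninformative for grouping).
All ingroup taxa share the derived state '1' for C2; it defines the ingroup but does not resolve relationships within it.
Only Lineage B, Lineage C, and Lineage U show the derived state '0' for C3, supporting them as a clade.
Only Lineage B and Lineage U show the derived state '1' for C4, supporting them as a clade.
C5 (derived state '1') is unique to Lineage M (autapomorphy; uninformative for grouping).
Most parsimonious ingroup topology: (Lineage M,(Lineage C,(Lineage B,Lineage U))).
Lineage U and Lineage B share a more recent common ancestor with each other than either does with Lineage C, so Lineage C is the least closely related of the three.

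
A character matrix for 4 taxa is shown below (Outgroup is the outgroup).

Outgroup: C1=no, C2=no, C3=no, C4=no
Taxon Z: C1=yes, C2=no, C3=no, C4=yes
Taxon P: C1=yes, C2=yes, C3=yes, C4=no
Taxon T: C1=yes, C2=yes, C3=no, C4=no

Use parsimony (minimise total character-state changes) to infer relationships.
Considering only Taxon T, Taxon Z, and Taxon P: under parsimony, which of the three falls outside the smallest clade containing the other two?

The outgroup has state 'no' for every character, so 'yes' is the derived state throughout.
All ingroup taxa share the derived state 'yes' for C1; it defines the ingroup but does not resolve relationships within it.
C2: derived state 'yes' in Taxon P and Taxon T only — synapomorphy for {Taxon P, Taxon T}.
C3: derived state 'yes' in Taxon P only — an autapomorphy, so it tells us nothing about relationships among taxa.
C4 (derived state 'yes') is unique to Taxon Z (autapomorphy; uninformative for grouping).
Most parsimonious ingroup topology: (Taxon Z,(Taxon P,Taxon T)).
Taxon P and Taxon T share a more recent common ancestor with each other than either does with Taxon Z, so Taxon Z is the least closely related of the three.

Taxon Z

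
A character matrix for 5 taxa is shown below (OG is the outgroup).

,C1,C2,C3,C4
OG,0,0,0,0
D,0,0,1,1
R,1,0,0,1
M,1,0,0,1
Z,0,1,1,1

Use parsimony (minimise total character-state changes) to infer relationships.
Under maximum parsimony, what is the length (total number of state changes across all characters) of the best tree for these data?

4

The outgroup has state '0' for every character, so '1' is the derived state throughout.
Only M and R show the derived state '1' for C1, supporting them as a clade.
C2: derived state '1' in Z only — an autapomorphy, so it tells us nothing about relationships among taxa.
C3 (derived state '1') is shared by D and Z — a synapomorphy uniting that clade.
All ingroup taxa share the derived state '1' for C4; it defines the ingroup but does not resolve relationships within it.
Most parsimonious ingroup topology: ((D,Z),(R,M)).
Changes per character on this tree: C1: 1; C2: 1; C3: 1; C4: 1.
Total = 4.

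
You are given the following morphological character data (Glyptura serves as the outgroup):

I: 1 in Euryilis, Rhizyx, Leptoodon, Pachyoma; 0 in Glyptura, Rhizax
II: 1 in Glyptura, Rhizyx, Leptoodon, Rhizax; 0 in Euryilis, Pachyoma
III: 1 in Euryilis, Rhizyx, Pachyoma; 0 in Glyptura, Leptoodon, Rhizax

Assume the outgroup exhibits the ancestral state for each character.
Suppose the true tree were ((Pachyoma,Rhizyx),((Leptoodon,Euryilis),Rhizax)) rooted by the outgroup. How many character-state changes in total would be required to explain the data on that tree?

6

Map each character onto ((Pachyoma,Rhizyx),((Leptoodon,Euryilis),Rhizax)) (rooted by Glyptura) and count the minimum state changes it requires (Fitch parsimony):
I: 2; II: 2; III: 2.
Total tree length = 6.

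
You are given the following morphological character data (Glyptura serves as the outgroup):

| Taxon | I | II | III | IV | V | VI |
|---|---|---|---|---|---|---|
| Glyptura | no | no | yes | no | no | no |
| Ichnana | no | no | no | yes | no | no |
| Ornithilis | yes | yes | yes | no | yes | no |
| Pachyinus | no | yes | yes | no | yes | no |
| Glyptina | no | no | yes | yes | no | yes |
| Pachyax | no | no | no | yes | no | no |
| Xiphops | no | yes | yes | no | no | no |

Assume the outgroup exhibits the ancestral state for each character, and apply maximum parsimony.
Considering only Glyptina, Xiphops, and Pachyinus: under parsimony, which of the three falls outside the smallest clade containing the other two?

Glyptina

Character polarity is set by the outgroup: the derived state is whichever differs from the outgroup's state, so for III the derived state is 'no', and for the remaining characters it is 'yes'.
I (derived state 'yes') is unique to Ornithilis (autapomorphy; uninformative for grouping).
II: derived state 'yes' in Ornithilis, Pachyinus, and Xiphops only — synapomorphy for {Ornithilis, Pachyinus, Xiphops}.
III (derived state 'no') is shared by Ichnana and Pachyax — a synapomorphy uniting that clade.
IV (derived state 'yes') is shared by Glyptina, Ichnana, and Pachyax — a synapomorphy uniting that clade.
V: derived state 'yes' in Ornithilis and Pachyinus only — synapomorphy for {Ornithilis, Pachyinus}.
VI (derived state 'yes') is unique to Glyptina (autapomorphy; uninformative for grouping).
Most parsimonious ingroup topology: (((Ichnana,Pachyax),Glyptina),((Ornithilis,Pachyinus),Xiphops)).
Pachyinus and Xiphops share a more recent common ancestor with each other than either does with Glyptina, so Glyptina is the least closely related of the three.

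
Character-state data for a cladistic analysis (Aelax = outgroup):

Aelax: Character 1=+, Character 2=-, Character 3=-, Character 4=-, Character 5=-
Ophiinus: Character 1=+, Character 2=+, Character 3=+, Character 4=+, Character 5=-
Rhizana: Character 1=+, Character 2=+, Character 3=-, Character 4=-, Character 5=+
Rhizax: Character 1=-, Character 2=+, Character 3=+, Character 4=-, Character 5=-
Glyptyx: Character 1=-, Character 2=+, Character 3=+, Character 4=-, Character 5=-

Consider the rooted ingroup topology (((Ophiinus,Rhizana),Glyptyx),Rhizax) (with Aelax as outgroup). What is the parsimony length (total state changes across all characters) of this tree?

7

Map each character onto (((Ophiinus,Rhizana),Glyptyx),Rhizax) (rooted by Aelax) and count the minimum state changes it requires (Fitch parsimony):
Character 1: 2; Character 2: 1; Character 3: 2; Character 4: 1; Character 5: 1.
Total tree length = 7.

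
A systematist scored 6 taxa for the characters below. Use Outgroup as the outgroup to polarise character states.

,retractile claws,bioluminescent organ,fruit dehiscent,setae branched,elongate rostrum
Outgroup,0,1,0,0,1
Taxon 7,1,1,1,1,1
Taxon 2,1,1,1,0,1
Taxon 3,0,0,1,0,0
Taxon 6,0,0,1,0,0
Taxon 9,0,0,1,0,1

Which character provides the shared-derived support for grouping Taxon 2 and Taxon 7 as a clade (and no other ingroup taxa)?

Character polarity is set by the outgroup: the derived state is whichever differs from the outgroup's state, so for bioluminescent organ, elongate rostrum the derived state is '0', and for the remaining characters it is '1'.
retractile claws: derived state '1' in Taxon 2 and Taxon 7 only — synapomorphy for {Taxon 2, Taxon 7}.
Only Taxon 3, Taxon 6, and Taxon 9 show the derived state '0' for bioluminescent organ, supporting them as a clade.
All ingroup taxa share the derived state '1' for fruit dehiscent; it defines the ingroup but does not resolve relationships within it.
setae branched (derived state '1') is unique to Taxon 7 (autapomorphy; uninformative for grouping).
elongate rostrum: derived state '0' in Taxon 3 and Taxon 6 only — synapomorphy for {Taxon 3, Taxon 6}.
Most parsimonious ingroup topology: ((Taxon 7,Taxon 2),((Taxon 3,Taxon 6),Taxon 9)).
The clade {Taxon 2, Taxon 7} is supported by retractile claws: its derived state '1' occurs in exactly those taxa and in no other taxon (including the outgroup).

retractile claws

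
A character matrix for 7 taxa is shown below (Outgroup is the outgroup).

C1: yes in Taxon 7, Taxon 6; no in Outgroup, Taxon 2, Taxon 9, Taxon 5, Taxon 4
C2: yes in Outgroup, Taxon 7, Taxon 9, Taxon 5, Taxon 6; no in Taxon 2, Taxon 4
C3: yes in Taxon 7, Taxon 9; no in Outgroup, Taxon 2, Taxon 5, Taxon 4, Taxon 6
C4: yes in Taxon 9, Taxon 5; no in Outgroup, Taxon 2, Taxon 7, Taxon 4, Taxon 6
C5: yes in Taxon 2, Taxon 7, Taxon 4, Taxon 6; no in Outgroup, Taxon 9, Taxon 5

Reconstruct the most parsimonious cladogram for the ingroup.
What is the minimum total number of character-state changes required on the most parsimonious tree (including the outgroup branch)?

6

Character polarity is set by the outgroup: the derived state is whichever differs from the outgroup's state, so for C2 the derived state is 'no', and for the remaining characters it is 'yes'.
C1: derived state 'yes' in Taxon 6 and Taxon 7 only — synapomorphy for {Taxon 6, Taxon 7}.
C2: derived state 'no' in Taxon 2 and Taxon 4 only — synapomorphy for {Taxon 2, Taxon 4}.
C3 (state 'yes') occurs in Taxon 7 and Taxon 9 but conflicts with the nesting implied by the other characters — most parsimoniously interpreted as homoplasy.
Only Taxon 5 and Taxon 9 show the derived state 'yes' for C4, supporting them as a clade.
C5: derived state 'yes' in Taxon 2, Taxon 4, Taxon 6, and Taxon 7 only — synapomorphy for {Taxon 2, Taxon 4, Taxon 6, Taxon 7}.
Most parsimonious ingroup topology: (((Taxon 2,Taxon 4),(Taxon 7,Taxon 6)),(Taxon 9,Taxon 5)).
Changes per character on this tree: C1: 1; C2: 1; C3: 2; C4: 1; C5: 1.
Total = 6.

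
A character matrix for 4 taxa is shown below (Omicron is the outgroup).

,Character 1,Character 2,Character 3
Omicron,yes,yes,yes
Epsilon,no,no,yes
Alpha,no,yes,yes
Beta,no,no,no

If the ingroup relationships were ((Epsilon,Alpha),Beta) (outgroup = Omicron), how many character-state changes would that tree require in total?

4

Map each character onto ((Epsilon,Alpha),Beta) (rooted by Omicron) and count the minimum state changes it requires (Fitch parsimony):
Character 1: 1; Character 2: 2; Character 3: 1.
Total tree length = 4.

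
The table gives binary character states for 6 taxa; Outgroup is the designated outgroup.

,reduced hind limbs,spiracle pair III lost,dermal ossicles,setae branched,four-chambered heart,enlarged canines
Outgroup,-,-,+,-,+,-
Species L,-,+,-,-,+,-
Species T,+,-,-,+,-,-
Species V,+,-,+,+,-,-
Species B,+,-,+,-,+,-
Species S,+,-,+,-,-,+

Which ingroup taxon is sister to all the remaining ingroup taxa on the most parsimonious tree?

Species L

Character polarity is set by the outgroup: the derived state is whichever differs from the outgroup's state, so for dermal ossicles, four-chambered heart the derived state is '-', and for the remaining characters it is '+'.
Only Species B, Species S, Species T, and Species V show the derived state '+' for reduced hind limbs, supporting them as a clade.
spiracle pair III lost (derived state '+') is unique to Species L (autapomorphy; uninformative for grouping).
dermal ossicles groups Species L and Species T, which is incompatible with the clades supported by the remaining characters; treating it as convergent (homoplasy) costs fewer steps than any alternative tree.
setae branched: derived state '+' in Species T and Species V only — synapomorphy for {Species T, Species V}.
Only Species S, Species T, and Species V show the derived state '-' for four-chambered heart, supporting them as a clade.
enlarged canines: derived state '+' in Species S only — an autapomorphy, so it tells us nothing about relationships among taxa.
Most parsimonious ingroup topology: (Species L,(((Species T,Species V),Species S),Species B)).
Species L is sister to the clade containing all other ingroup taxa, so it is the earliest-diverging (most basal) ingroup lineage.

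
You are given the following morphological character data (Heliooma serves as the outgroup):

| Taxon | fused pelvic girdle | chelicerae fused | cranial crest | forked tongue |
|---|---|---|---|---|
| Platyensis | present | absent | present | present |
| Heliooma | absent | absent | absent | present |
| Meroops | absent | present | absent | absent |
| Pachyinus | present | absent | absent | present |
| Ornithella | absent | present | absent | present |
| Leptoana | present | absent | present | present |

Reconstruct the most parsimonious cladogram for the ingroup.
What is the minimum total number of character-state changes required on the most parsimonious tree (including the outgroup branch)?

4

Character polarity is set by the outgroup: the derived state is whichever differs from the outgroup's state, so for forked tongue the derived state is 'absent', and for the remaining characters it is 'present'.
fused pelvic girdle: derived state 'present' in Leptoana, Pachyinus, and Platyensis only — synapomorphy for {Leptoana, Pachyinus, Platyensis}.
chelicerae fused (derived state 'present') is shared by Meroops and Ornithella — a synapomorphy uniting that clade.
Only Leptoana and Platyensis show the derived state 'present' for cranial crest, supporting them as a clade.
forked tongue (derived state 'absent') is unique to Meroops (autapomorphy; uninformative for grouping).
Most parsimonious ingroup topology: ((Ornithella,Meroops),((Platyensis,Leptoana),Pachyinus)).
Changes per character on this tree: fused pelvic girdle: 1; chelicerae fused: 1; cranial crest: 1; forked tongue: 1.
Total = 4.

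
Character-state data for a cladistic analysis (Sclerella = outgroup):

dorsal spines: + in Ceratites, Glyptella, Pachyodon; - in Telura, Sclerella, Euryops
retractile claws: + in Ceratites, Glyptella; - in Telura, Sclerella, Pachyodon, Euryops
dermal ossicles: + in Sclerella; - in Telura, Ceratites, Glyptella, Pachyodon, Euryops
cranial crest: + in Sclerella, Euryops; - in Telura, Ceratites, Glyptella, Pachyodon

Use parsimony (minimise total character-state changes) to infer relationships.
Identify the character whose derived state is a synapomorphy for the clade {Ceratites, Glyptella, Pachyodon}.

dorsal spines

Character polarity is set by the outgroup: the derived state is whichever differs from the outgroup's state, so for dermal ossicles, cranial crest the derived state is '-', and for the remaining characters it is '+'.
dorsal spines: derived state '+' in Ceratites, Glyptella, and Pachyodon only — synapomorphy for {Ceratites, Glyptella, Pachyodon}.
retractile claws (derived state '+') is shared by Ceratites and Glyptella — a synapomorphy uniting that clade.
All ingroup taxa share the derived state '-' for dermal ossicles; it defines the ingroup but does not resolve relationships within it.
cranial crest: derived state '-' in Ceratites, Glyptella, Pachyodon, and Telura only — synapomorphy for {Ceratites, Glyptella, Pachyodon, Telura}.
Most parsimonious ingroup topology: ((Telura,(Pachyodon,(Ceratites,Glyptella))),Euryops).
The clade {Ceratites, Glyptella, Pachyodon} is supported by dorsal spines: its derived state '+' occurs in exactly those taxa and in no other taxon (including the outgroup).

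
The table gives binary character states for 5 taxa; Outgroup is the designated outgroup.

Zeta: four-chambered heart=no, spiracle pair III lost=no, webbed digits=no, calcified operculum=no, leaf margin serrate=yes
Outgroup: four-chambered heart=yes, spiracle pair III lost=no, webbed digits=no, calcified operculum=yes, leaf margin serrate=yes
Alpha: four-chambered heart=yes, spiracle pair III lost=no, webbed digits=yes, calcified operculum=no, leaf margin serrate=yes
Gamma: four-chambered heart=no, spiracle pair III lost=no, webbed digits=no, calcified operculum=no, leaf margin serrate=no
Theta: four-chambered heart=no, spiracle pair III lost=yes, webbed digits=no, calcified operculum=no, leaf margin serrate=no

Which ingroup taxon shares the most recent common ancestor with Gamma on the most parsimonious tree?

Character polarity is set by the outgroup: the derived state is whichever differs from the outgroup's state, so for four-chambered heart, calcified operculum, leaf margin serrate the derived state is 'no', and for the remaining characters it is 'yes'.
four-chambered heart (derived state 'no') is shared by Gamma, Theta, and Zeta — a synapomorphy uniting that clade.
spiracle pair III lost: derived state 'yes' in Theta only — an autapomorphy, so it tells us nothing about relationships among taxa.
webbed digits (derived state 'yes') is unique to Alpha (autapomorphy; uninformative for grouping).
calcified operculum (derived state 'no') is shared by all ingroup taxa — unites the whole ingroup.
leaf margin serrate (derived state 'no') is shared by Gamma and Theta — a synapomorphy uniting that clade.
Most parsimonious ingroup topology: (((Theta,Gamma),Zeta),Alpha).
Gamma and Theta form a cherry on this tree, so they are sister taxa.

Theta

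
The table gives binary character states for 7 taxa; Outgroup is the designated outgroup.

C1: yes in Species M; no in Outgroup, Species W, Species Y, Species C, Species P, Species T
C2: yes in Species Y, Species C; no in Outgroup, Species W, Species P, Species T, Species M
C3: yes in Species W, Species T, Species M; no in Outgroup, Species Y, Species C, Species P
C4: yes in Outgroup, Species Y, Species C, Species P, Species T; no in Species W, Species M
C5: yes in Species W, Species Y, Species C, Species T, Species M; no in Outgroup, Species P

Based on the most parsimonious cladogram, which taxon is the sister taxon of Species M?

Species W

Character polarity is set by the outgroup: the derived state is whichever differs from the outgroup's state, so for C4 the derived state is 'no', and for the remaining characters it is 'yes'.
C1 (derived state 'yes') is unique to Species M (autapomorphy; uninformative for grouping).
Only Species C and Species Y show the derived state 'yes' for C2, supporting them as a clade.
C3: derived state 'yes' in Species M, Species T, and Species W only — synapomorphy for {Species M, Species T, Species W}.
C4 (derived state 'no') is shared by Species M and Species W — a synapomorphy uniting that clade.
Only Species C, Species M, Species T, Species W, and Species Y show the derived state 'yes' for C5, supporting them as a clade.
Most parsimonious ingroup topology: ((((Species W,Species M),Species T),(Species Y,Species C)),Species P).
Species M and Species W form a cherry on this tree, so they are sister taxa.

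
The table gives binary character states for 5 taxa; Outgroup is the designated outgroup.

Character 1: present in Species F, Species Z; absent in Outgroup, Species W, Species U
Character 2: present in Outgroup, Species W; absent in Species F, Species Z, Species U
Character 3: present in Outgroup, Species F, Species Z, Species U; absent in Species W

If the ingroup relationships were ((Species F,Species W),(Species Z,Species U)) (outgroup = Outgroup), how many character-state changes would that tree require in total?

5

Map each character onto ((Species F,Species W),(Species Z,Species U)) (rooted by Outgroup) and count the minimum state changes it requires (Fitch parsimony):
Character 1: 2; Character 2: 2; Character 3: 1.
Total tree length = 5.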